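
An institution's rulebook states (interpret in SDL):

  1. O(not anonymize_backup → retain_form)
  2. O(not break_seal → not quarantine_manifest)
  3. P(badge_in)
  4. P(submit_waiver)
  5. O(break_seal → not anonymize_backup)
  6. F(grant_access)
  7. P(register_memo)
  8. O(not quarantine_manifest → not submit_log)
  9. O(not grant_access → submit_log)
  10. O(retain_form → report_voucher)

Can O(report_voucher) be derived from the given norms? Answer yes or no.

Yes

F(grant_access) at premise 6 means O(not grant_access).
With premise 9, O(not grant_access → submit_log), the K-axiom yields O(submit_log).
Premise 8 is O(not quarantine_manifest → not submit_log); contrapositively O(submit_log → quarantine_manifest). Since O(submit_log) holds, K gives O(quarantine_manifest).
The contrapositive of premise 2 (O(not break_seal → not quarantine_manifest)) is O(quarantine_manifest → break_seal), and O(quarantine_manifest) is already established, so O(break_seal).
From O(break_seal) and premise 5, O(break_seal → not anonymize_backup), we obtain O(not anonymize_backup).
From O(not anonymize_backup) and premise 1, O(not anonymize_backup → retain_form), we obtain O(retain_form).
Applying K to premise 10 (O(retain_form → report_voucher)) and O(retain_form) yields O(report_voucher).
Premises 3, 4, 7 do not contribute to this derivation.
So O(report_voucher) follows.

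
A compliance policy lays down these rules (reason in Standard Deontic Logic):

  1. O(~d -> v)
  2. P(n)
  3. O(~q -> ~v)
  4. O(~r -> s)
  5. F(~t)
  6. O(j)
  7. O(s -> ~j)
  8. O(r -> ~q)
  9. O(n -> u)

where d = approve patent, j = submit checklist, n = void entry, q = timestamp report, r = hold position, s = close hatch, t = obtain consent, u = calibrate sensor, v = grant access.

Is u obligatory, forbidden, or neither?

Neither

Premise 9 is O(n -> u), but O(n) is not derivable from the premises (the permission P(n) asserts only ~O(~n), not O(n)), so it does not yield O(u).
No premise or chain of K-axiom applications forces O(u), and none forces O(~u). So u is neither obligatory nor forbidden under these norms.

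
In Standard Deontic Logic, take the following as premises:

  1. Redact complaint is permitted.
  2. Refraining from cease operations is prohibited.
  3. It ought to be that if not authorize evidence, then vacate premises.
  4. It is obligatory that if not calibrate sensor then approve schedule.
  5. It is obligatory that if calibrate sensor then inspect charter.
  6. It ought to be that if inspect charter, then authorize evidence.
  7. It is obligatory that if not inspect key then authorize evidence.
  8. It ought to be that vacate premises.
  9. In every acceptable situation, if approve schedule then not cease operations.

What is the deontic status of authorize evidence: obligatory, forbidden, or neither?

F(¬cease_operations) at premise 2 means O(cease_operations).
Premise 9 is O(approve_schedule → ¬cease_operations); contrapositively O(cease_operations → ¬approve_schedule). Since O(cease_operations) holds, K gives O(¬approve_schedule).
The contrapositive of premise 4 (O(¬calibrate_sensor → approve_schedule)) is O(¬approve_schedule → calibrate_sensor), and O(¬approve_schedule) is already established, so O(calibrate_sensor).
Applying K to premise 5 (O(calibrate_sensor → inspect_charter)) and O(calibrate_sensor) yields O(inspect_charter).
Applying K to premise 6 (O(inspect_charter → authorize_evidence)) and O(inspect_charter) yields O(authorize_evidence).
Premises 1, 3, 7, 8 do not contribute to this derivation.
Hence authorize_evidence is obligatory.

Obligatory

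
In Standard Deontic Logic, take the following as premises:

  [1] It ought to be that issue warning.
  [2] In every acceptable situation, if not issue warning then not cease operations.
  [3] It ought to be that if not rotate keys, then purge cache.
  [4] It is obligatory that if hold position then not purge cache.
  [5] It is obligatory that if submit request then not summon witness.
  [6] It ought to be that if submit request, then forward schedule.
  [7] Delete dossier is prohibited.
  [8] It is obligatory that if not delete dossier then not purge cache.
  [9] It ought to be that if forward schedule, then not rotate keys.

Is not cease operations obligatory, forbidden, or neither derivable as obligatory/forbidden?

Neither

Premise 2 is O(¬issue_warning → ¬cease_operations), but O(¬issue_warning) is not derivable from the premises, so it does not yield O(¬cease_operations).
No premise or chain of K-axiom applications forces O(¬cease_operations), and none forces O(cease_operations). So ¬cease_operations is neither obligatory nor forbidden under these norms.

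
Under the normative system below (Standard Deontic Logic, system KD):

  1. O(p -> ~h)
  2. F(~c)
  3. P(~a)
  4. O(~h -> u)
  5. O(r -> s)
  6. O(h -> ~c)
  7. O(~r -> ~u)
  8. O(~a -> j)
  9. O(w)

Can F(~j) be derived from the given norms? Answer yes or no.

No

Premise 8 is O(~a -> j), but O(~a) is not derivable from the premises (the permission P(~a) asserts only ~O(a), not O(~a)), so it does not yield O(j).
No other premise forces O(j). An ideal world satisfying every premise can still have ~j true, so F(~j) is not derivable.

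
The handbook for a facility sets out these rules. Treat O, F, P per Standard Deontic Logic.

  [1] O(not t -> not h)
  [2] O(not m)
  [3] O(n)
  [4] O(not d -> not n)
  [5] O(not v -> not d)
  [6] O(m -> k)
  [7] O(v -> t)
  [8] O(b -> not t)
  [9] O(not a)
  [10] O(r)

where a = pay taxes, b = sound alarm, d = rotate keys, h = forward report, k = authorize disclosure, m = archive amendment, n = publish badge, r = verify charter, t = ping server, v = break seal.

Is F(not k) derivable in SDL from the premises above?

No

Premise 6 is O(m -> k), but O(m) is not derivable from the premises, so it does not yield O(k).
No other premise forces O(k). An ideal world satisfying every premise can still have not k true, so F(not k) is not derivable.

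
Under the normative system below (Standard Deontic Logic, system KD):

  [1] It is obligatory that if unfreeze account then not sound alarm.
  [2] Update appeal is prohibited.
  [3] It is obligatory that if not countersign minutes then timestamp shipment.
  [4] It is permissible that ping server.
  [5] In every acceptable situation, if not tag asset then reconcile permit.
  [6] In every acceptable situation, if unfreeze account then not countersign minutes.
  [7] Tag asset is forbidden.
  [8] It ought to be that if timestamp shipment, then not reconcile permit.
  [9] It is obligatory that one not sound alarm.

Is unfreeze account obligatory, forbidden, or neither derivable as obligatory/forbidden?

Forbidden

F(tag_asset) at premise 7 means O(¬tag_asset).
From O(¬tag_asset) and premise 5, O(¬tag_asset → reconcile_permit), we obtain O(reconcile_permit).
Premise 8, O(timestamp_shipment → ¬reconcile_permit), contraposes to O(reconcile_permit → ¬timestamp_shipment); with O(reconcile_permit) we get O(¬timestamp_shipment).
Premise 3, O(¬countersign_minutes → timestamp_shipment), contraposes to O(¬timestamp_shipment → countersign_minutes); with O(¬timestamp_shipment) we get O(countersign_minutes).
Premise 6, O(unfreeze_account → ¬countersign_minutes), contraposes to O(countersign_minutes → ¬unfreeze_account); with O(countersign_minutes) we get O(¬unfreeze_account).
Premises 1, 2, 4, 9 do not contribute to this derivation.
Thus O(¬unfreeze_account), which is F(unfreeze_account): unfreeze_account is forbidden.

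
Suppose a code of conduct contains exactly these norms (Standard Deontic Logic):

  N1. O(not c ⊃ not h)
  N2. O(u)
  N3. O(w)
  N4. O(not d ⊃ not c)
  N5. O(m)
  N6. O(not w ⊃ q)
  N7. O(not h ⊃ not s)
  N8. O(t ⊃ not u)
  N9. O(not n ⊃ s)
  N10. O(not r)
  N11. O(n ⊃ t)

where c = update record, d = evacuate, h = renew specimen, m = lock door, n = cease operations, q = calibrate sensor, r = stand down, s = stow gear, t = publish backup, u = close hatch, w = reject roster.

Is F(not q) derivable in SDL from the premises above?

Premise 6 is O(not w ⊃ q), but O(not w) is not derivable from the premises, so it does not yield O(q).
No other premise forces O(q). An ideal world satisfying every premise can still have not q true, so F(not q) is not derivable.

No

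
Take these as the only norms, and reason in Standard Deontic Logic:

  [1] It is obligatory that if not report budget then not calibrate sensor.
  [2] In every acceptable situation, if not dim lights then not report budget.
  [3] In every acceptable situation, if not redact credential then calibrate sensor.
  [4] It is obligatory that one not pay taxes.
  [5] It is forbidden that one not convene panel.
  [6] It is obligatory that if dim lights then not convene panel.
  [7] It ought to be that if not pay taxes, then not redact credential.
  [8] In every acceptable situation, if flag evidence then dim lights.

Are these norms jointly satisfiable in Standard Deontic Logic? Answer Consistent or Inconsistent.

Premise 4 states O(¬pay_taxes) outright.
From O(¬pay_taxes) and premise 7, O(¬pay_taxes → ¬redact_credential), we obtain O(¬redact_credential).
From O(¬redact_credential) and premise 3, O(¬redact_credential → calibrate_sensor), we obtain O(calibrate_sensor).
Premise 1 is O(¬report_budget → ¬calibrate_sensor); contrapositively O(calibrate_sensor → report_budget). Since O(calibrate_sensor) holds, K gives O(report_budget).
Premise 2 is O(¬dim_lights → ¬report_budget); contrapositively O(report_budget → dim_lights). Since O(report_budget) holds, K gives O(dim_lights).
With premise 6, O(dim_lights → ¬convene_panel), the K-axiom yields O(¬convene_panel).
Yet premise 5 is F(¬convene_panel), i.e. O(convene_panel).
We now have both O(¬convene_panel) and O(convene_panel) — convene_panel is simultaneously obligatory and forbidden, violating the D-axiom.

Inconsistent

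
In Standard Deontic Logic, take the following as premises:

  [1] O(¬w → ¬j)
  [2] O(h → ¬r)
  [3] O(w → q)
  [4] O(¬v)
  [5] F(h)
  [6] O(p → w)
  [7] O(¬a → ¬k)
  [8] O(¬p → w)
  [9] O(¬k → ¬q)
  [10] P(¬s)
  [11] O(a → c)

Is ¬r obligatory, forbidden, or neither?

Neither

Premise 2 is O(h → ¬r), but O(h) is not derivable from the premises, so it does not yield O(¬r).
No premise or chain of K-axiom applications forces O(¬r), and none forces O(r). So ¬r is neither obligatory nor forbidden under these norms.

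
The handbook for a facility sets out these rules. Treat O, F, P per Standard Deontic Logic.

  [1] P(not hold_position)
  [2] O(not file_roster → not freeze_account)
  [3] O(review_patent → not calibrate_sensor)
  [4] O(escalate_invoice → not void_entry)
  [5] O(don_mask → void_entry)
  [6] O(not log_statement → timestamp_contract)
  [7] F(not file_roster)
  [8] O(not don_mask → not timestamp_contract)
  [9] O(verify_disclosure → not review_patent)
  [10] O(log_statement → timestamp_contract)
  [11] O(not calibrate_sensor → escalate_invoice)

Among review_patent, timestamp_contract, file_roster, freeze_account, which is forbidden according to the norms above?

Premises 6 and 10 are O(not log_statement → timestamp_contract) and O(log_statement → timestamp_contract); every ideal world satisfies not log_statement or log_statement, so in either case timestamp_contract holds — hence O(timestamp_contract).
The contrapositive of premise 8 (O(not don_mask → not timestamp_contract)) is O(timestamp_contract → don_mask), and O(timestamp_contract) is already established, so O(don_mask).
Premise 5 is O(don_mask → void_entry); since O(don_mask), deontic closure gives O(void_entry).
Premise 4 is O(escalate_invoice → not void_entry); contrapositively O(void_entry → not escalate_invoice). Since O(void_entry) holds, K gives O(not escalate_invoice).
Premise 11, O(not calibrate_sensor → escalate_invoice), contraposes to O(not escalate_invoice → calibrate_sensor); with O(not escalate_invoice) we get O(calibrate_sensor).
Premise 3 is O(review_patent → not calibrate_sensor); contrapositively O(calibrate_sensor → not review_patent). Since O(calibrate_sensor) holds, K gives O(not review_patent).
So O(not review_patent) holds, i.e. review_patent is forbidden. None of the other listed options is forbidden under the premises.

review_patent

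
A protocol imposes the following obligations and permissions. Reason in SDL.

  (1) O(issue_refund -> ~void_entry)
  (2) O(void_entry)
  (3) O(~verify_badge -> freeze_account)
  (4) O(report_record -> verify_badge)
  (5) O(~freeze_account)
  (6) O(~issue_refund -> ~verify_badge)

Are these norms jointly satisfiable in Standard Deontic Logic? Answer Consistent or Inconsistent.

Premise 5 states O(~freeze_account) outright.
The contrapositive of premise 3 (O(~verify_badge -> freeze_account)) is O(~freeze_account -> verify_badge), and O(~freeze_account) is already established, so O(verify_badge).
The contrapositive of premise 6 (O(~issue_refund -> ~verify_badge)) is O(verify_badge -> issue_refund), and O(verify_badge) is already established, so O(issue_refund).
Applying K to premise 1 (O(issue_refund -> ~void_entry)) and O(issue_refund) yields O(~void_entry).
Yet premise 2 states O(void_entry).
We now have both O(~void_entry) and O(void_entry) — void_entry is simultaneously obligatory and forbidden, violating the D-axiom.

Inconsistent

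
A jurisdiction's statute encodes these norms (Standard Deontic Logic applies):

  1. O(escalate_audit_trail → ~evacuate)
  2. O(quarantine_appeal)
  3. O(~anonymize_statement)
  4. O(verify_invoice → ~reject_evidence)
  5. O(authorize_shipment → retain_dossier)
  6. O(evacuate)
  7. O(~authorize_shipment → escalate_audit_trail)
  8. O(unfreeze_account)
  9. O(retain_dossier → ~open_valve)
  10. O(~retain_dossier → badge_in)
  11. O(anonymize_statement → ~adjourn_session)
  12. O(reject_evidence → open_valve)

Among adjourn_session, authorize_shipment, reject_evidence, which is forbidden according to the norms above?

From premise 6 we have O(evacuate).
Premise 1, O(escalate_audit_trail → ~evacuate), contraposes to O(evacuate → ~escalate_audit_trail); with O(evacuate) we get O(~escalate_audit_trail).
Premise 7, O(~authorize_shipment → escalate_audit_trail), contraposes to O(~escalate_audit_trail → authorize_shipment); with O(~escalate_audit_trail) we get O(authorize_shipment).
Applying K to premise 5 (O(authorize_shipment → retain_dossier)) and O(authorize_shipment) yields O(retain_dossier).
Premise 9 is O(retain_dossier → ~open_valve); since O(retain_dossier), deontic closure gives O(~open_valve).
Premise 12 is O(reject_evidence → open_valve); contrapositively O(~open_valve → ~reject_evidence). Since O(~open_valve) holds, K gives O(~reject_evidence).
So O(~reject_evidence) holds, i.e. reject_evidence is forbidden. None of the other listed options is forbidden under the premises.

reject_evidence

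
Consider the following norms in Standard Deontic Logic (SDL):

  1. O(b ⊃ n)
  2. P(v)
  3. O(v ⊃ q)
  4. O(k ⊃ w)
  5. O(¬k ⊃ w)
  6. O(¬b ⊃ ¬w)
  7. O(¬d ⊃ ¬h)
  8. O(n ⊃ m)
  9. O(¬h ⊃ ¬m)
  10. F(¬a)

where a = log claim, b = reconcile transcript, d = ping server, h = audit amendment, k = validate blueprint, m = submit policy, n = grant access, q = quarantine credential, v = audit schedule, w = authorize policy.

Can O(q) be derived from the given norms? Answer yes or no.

Premise 3 is O(v ⊃ q), but O(v) is not derivable from the premises (the permission P(v) asserts only ¬O(¬v), not O(v)), so it does not yield O(q).
No other premise forces O(q). An ideal world satisfying every premise can still have q false, so O(q) is not derivable.

No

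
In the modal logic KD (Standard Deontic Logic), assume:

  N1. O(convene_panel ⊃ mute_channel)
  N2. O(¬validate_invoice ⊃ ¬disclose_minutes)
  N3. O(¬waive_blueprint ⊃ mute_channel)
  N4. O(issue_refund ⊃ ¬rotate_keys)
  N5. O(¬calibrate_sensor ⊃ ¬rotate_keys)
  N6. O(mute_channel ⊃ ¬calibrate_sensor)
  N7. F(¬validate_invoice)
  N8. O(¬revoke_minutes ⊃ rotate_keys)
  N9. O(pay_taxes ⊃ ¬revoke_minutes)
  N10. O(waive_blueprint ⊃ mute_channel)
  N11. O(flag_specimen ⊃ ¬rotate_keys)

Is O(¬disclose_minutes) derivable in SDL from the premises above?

Premise 2 is O(¬validate_invoice ⊃ ¬disclose_minutes), but O(¬validate_invoice) is not derivable from the premises, so it does not yield O(¬disclose_minutes).
No other premise forces O(¬disclose_minutes). An ideal world satisfying every premise can still have ¬disclose_minutes false, so O(¬disclose_minutes) is not derivable.

No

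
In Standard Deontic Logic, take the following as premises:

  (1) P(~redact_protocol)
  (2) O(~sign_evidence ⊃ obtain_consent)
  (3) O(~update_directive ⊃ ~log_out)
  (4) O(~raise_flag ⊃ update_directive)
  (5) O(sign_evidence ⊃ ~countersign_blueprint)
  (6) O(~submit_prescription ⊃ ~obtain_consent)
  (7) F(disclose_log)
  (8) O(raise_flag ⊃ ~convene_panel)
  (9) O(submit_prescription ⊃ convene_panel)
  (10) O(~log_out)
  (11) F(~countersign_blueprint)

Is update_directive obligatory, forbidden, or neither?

Obligatory

F(~countersign_blueprint) at premise 11 means O(countersign_blueprint).
Premise 5 is O(sign_evidence ⊃ ~countersign_blueprint); contrapositively O(countersign_blueprint ⊃ ~sign_evidence). Since O(countersign_blueprint) holds, K gives O(~sign_evidence).
Premise 2 is O(~sign_evidence ⊃ obtain_consent); since O(~sign_evidence), deontic closure gives O(obtain_consent).
Premise 6 is O(~submit_prescription ⊃ ~obtain_consent); contrapositively O(obtain_consent ⊃ submit_prescription). Since O(obtain_consent) holds, K gives O(submit_prescription).
Applying K to premise 9 (O(submit_prescription ⊃ convene_panel)) and O(submit_prescription) yields O(convene_panel).
Premise 8 is O(raise_flag ⊃ ~convene_panel); contrapositively O(convene_panel ⊃ ~raise_flag). Since O(convene_panel) holds, K gives O(~raise_flag).
Applying K to premise 4 (O(~raise_flag ⊃ update_directive)) and O(~raise_flag) yields O(update_directive).
Premises 1, 3, 7, 10 do not contribute to this derivation.
Hence update_directive is obligatory.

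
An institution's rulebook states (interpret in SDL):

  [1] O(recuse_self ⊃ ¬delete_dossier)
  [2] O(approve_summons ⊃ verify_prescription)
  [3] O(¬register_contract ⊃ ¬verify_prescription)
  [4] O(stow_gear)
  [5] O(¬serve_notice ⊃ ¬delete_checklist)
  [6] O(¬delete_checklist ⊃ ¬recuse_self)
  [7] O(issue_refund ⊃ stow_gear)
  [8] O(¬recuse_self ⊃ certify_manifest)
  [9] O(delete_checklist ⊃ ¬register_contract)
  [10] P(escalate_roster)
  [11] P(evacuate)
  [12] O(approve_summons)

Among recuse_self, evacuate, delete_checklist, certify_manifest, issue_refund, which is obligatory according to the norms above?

Premise 12 states O(approve_summons) outright.
Applying K to premise 2 (O(approve_summons ⊃ verify_prescription)) and O(approve_summons) yields O(verify_prescription).
Premise 3 is O(¬register_contract ⊃ ¬verify_prescription); contrapositively O(verify_prescription ⊃ register_contract). Since O(verify_prescription) holds, K gives O(register_contract).
Premise 9 is O(delete_checklist ⊃ ¬register_contract); contrapositively O(register_contract ⊃ ¬delete_checklist). Since O(register_contract) holds, K gives O(¬delete_checklist).
From O(¬delete_checklist) and premise 6, O(¬delete_checklist ⊃ ¬recuse_self), we obtain O(¬recuse_self).
With premise 8, O(¬recuse_self ⊃ certify_manifest), the K-axiom yields O(certify_manifest).
So O(certify_manifest) holds — certify_manifest is obligatory. None of the other listed options is made obligatory by any chain of premises.

certify_manifest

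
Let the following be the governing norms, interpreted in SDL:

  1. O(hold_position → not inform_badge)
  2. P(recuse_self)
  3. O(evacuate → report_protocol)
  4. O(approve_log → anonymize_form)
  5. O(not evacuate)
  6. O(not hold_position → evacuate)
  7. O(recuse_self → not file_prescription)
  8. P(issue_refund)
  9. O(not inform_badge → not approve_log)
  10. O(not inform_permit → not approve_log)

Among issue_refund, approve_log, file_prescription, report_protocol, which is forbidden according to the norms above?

approve_log

Premise 5 states O(not evacuate) outright.
Premise 6, O(not hold_position → evacuate), contraposes to O(not evacuate → hold_position); with O(not evacuate) we get O(hold_position).
With premise 1, O(hold_position → not inform_badge), the K-axiom yields O(not inform_badge).
From O(not inform_badge) and premise 9, O(not inform_badge → not approve_log), we obtain O(not approve_log).
So O(not approve_log) holds, i.e. approve_log is forbidden. None of the other listed options is forbidden under the premises.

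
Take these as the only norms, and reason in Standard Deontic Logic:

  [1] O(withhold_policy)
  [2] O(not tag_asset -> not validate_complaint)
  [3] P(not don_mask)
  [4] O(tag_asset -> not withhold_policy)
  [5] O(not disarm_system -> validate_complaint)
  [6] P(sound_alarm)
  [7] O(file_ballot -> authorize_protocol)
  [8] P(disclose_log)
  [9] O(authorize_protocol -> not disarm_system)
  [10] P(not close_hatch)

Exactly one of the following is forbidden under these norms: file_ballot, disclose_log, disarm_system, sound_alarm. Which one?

file_ballot

From premise 1 we have O(withhold_policy).
Premise 4 is O(tag_asset -> not withhold_policy); contrapositively O(withhold_policy -> not tag_asset). Since O(withhold_policy) holds, K gives O(not tag_asset).
With premise 2, O(not tag_asset -> not validate_complaint), the K-axiom yields O(not validate_complaint).
The contrapositive of premise 5 (O(not disarm_system -> validate_complaint)) is O(not validate_complaint -> disarm_system), and O(not validate_complaint) is already established, so O(disarm_system).
Premise 9, O(authorize_protocol -> not disarm_system), contraposes to O(disarm_system -> not authorize_protocol); with O(disarm_system) we get O(not authorize_protocol).
The contrapositive of premise 7 (O(file_ballot -> authorize_protocol)) is O(not authorize_protocol -> not file_ballot), and O(not authorize_protocol) is already established, so O(not file_ballot).
So O(not file_ballot) holds, i.e. file_ballot is forbidden. None of the other listed options is forbidden under the premises.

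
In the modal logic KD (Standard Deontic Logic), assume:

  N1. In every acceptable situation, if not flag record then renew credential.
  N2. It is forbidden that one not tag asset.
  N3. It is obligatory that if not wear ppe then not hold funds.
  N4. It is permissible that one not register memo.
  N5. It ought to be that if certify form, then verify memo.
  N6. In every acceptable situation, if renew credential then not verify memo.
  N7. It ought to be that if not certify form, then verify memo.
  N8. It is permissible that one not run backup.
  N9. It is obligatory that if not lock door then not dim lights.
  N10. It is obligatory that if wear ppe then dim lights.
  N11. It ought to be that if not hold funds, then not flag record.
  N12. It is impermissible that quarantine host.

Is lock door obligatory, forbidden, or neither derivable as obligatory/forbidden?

By case analysis on ¬certify_form: premise 7 gives O(¬certify_form → verify_memo) and premise 5 gives O(certify_form → verify_memo), so O(verify_memo) either way.
Premise 6, O(renew_credential → ¬verify_memo), contraposes to O(verify_memo → ¬renew_credential); with O(verify_memo) we get O(¬renew_credential).
The contrapositive of premise 1 (O(¬flag_record → renew_credential)) is O(¬renew_credential → flag_record), and O(¬renew_credential) is already established, so O(flag_record).
Premise 11, O(¬hold_funds → ¬flag_record), contraposes to O(flag_record → hold_funds); with O(flag_record) we get O(hold_funds).
Premise 3 is O(¬wear_ppe → ¬hold_funds); contrapositively O(hold_funds → wear_ppe). Since O(hold_funds) holds, K gives O(wear_ppe).
Premise 10 is O(wear_ppe → dim_lights); since O(wear_ppe), deontic closure gives O(dim_lights).
Premise 9, O(¬lock_door → ¬dim_lights), contraposes to O(dim_lights → lock_door); with O(dim_lights) we get O(lock_door).
Premises 2, 4, 8, 12 do not contribute to this derivation.
Hence lock_door is obligatory.

Obligatory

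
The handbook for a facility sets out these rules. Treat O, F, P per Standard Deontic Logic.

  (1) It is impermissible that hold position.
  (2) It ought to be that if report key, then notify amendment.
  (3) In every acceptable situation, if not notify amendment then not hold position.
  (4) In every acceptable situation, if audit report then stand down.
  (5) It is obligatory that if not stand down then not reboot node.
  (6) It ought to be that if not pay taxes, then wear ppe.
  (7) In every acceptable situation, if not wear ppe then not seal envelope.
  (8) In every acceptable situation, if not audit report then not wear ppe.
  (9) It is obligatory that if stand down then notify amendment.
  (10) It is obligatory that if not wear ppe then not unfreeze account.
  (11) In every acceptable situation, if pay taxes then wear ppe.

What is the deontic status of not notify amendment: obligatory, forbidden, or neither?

Premises 6 and 11 cover both cases: O(¬pay_taxes → wear_ppe) and O(pay_taxes → wear_ppe). Since ¬pay_taxes ∨ pay_taxes is a tautology, O(wear_ppe) follows.
The contrapositive of premise 8 (O(¬audit_report → ¬wear_ppe)) is O(wear_ppe → audit_report), and O(wear_ppe) is already established, so O(audit_report).
Applying K to premise 4 (O(audit_report → stand_down)) and O(audit_report) yields O(stand_down).
With premise 9, O(stand_down → notify_amendment), the K-axiom yields O(notify_amendment).
Premises 1, 2, 3, 5, 7, 10 do not contribute to this derivation.
Thus O(notify_amendment), which is F(¬notify_amendment): ¬notify_amendment is forbidden.

Forbidden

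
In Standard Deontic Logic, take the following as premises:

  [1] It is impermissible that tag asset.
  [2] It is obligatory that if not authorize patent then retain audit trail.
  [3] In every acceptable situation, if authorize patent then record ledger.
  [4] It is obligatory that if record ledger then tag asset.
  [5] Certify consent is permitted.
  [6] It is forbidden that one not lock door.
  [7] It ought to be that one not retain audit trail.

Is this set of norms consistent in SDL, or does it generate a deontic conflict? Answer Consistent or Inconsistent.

Premise 7 gives O(¬retain_audit_trail).
Premise 2 is O(¬authorize_patent → retain_audit_trail); contrapositively O(¬retain_audit_trail → authorize_patent). Since O(¬retain_audit_trail) holds, K gives O(authorize_patent).
From O(authorize_patent) and premise 3, O(authorize_patent → record_ledger), we obtain O(record_ledger).
With premise 4, O(record_ledger → tag_asset), the K-axiom yields O(tag_asset).
However, F(tag_asset) at premise 1 amounts to O(¬tag_asset).
We now have both O(tag_asset) and O(¬tag_asset) — tag_asset is simultaneously obligatory and forbidden, violating the D-axiom.

Inconsistent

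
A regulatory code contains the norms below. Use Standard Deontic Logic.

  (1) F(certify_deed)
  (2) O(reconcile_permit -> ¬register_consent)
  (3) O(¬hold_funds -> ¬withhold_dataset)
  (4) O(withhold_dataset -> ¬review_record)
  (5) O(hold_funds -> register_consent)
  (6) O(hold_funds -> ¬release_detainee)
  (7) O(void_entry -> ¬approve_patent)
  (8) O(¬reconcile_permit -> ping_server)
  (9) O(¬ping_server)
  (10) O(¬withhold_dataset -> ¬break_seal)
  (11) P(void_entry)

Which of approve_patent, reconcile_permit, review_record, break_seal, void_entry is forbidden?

Premise 9 states O(¬ping_server) outright.
Premise 8 is O(¬reconcile_permit -> ping_server); contrapositively O(¬ping_server -> reconcile_permit). Since O(¬ping_server) holds, K gives O(reconcile_permit).
Applying K to premise 2 (O(reconcile_permit -> ¬register_consent)) and O(reconcile_permit) yields O(¬register_consent).
The contrapositive of premise 5 (O(hold_funds -> register_consent)) is O(¬register_consent -> ¬hold_funds), and O(¬register_consent) is already established, so O(¬hold_funds).
Premise 3 is O(¬hold_funds -> ¬withhold_dataset); since O(¬hold_funds), deontic closure gives O(¬withhold_dataset).
From O(¬withhold_dataset) and premise 10, O(¬withhold_dataset -> ¬break_seal), we obtain O(¬break_seal).
So O(¬break_seal) holds, i.e. break_seal is forbidden. None of the other listed options is forbidden under the premises.

break_seal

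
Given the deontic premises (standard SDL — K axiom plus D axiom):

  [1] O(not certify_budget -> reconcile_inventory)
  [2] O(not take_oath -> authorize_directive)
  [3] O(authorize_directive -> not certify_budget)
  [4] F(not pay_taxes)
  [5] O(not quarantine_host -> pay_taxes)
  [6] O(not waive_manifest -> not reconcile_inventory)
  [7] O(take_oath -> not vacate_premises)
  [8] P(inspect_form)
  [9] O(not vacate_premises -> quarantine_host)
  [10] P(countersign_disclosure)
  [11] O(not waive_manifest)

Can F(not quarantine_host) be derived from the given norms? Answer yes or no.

From premise 11 we have O(not waive_manifest).
With premise 6, O(not waive_manifest -> not reconcile_inventory), the K-axiom yields O(not reconcile_inventory).
Premise 1, O(not certify_budget -> reconcile_inventory), contraposes to O(not reconcile_inventory -> certify_budget); with O(not reconcile_inventory) we get O(certify_budget).
The contrapositive of premise 3 (O(authorize_directive -> not certify_budget)) is O(certify_budget -> not authorize_directive), and O(certify_budget) is already established, so O(not authorize_directive).
Premise 2, O(not take_oath -> authorize_directive), contraposes to O(not authorize_directive -> take_oath); with O(not authorize_directive) we get O(take_oath).
Premise 7 is O(take_oath -> not vacate_premises); since O(take_oath), deontic closure gives O(not vacate_premises).
Premise 9 is O(not vacate_premises -> quarantine_host); since O(not vacate_premises), deontic closure gives O(quarantine_host).
Premises 4, 5, 8, 10 do not contribute to this derivation.
So O(quarantine_host) holds, i.e. F(not quarantine_host). The claim follows.

Yes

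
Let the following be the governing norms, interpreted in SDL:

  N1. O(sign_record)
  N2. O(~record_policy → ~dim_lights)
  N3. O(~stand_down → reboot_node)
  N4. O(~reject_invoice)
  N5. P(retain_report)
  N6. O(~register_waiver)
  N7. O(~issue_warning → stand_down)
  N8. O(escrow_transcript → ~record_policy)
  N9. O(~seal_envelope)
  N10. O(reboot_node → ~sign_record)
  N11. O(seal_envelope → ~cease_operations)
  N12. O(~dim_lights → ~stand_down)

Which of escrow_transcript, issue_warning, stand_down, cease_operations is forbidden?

Premise 1 states O(sign_record) outright.
Premise 10 is O(reboot_node → ~sign_record); contrapositively O(sign_record → ~reboot_node). Since O(sign_record) holds, K gives O(~reboot_node).
Premise 3 is O(~stand_down → reboot_node); contrapositively O(~reboot_node → stand_down). Since O(~reboot_node) holds, K gives O(stand_down).
Premise 12 is O(~dim_lights → ~stand_down); contrapositively O(stand_down → dim_lights). Since O(stand_down) holds, K gives O(dim_lights).
The contrapositive of premise 2 (O(~record_policy → ~dim_lights)) is O(dim_lights → record_policy), and O(dim_lights) is already established, so O(record_policy).
Premise 8 is O(escrow_transcript → ~record_policy); contrapositively O(record_policy → ~escrow_transcript). Since O(record_policy) holds, K gives O(~escrow_transcript).
So O(~escrow_transcript) holds, i.e. escrow_transcript is forbidden. None of the other listed options is forbidden under the premises.

escrow_transcript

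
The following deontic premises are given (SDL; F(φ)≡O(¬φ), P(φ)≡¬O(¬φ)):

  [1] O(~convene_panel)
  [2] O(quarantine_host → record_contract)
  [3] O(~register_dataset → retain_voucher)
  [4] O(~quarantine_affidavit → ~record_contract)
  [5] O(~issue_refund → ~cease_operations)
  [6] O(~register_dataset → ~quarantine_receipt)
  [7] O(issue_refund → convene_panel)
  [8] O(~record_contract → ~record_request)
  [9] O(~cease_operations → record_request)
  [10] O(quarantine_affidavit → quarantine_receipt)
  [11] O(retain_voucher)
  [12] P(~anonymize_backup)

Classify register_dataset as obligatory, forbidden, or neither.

From premise 1 we have O(~convene_panel).
Premise 7 is O(issue_refund → convene_panel); contrapositively O(~convene_panel → ~issue_refund). Since O(~convene_panel) holds, K gives O(~issue_refund).
Premise 5 is O(~issue_refund → ~cease_operations); since O(~issue_refund), deontic closure gives O(~cease_operations).
With premise 9, O(~cease_operations → record_request), the K-axiom yields O(record_request).
Premise 8, O(~record_contract → ~record_request), contraposes to O(record_request → record_contract); with O(record_request) we get O(record_contract).
Premise 4 is O(~quarantine_affidavit → ~record_contract); contrapositively O(record_contract → quarantine_affidavit). Since O(record_contract) holds, K gives O(quarantine_affidavit).
With premise 10, O(quarantine_affidavit → quarantine_receipt), the K-axiom yields O(quarantine_receipt).
Premise 6, O(~register_dataset → ~quarantine_receipt), contraposes to O(quarantine_receipt → register_dataset); with O(quarantine_receipt) we get O(register_dataset).
Premises 2, 3, 11, 12 do not contribute to this derivation.
Hence register_dataset is obligatory.

Obligatory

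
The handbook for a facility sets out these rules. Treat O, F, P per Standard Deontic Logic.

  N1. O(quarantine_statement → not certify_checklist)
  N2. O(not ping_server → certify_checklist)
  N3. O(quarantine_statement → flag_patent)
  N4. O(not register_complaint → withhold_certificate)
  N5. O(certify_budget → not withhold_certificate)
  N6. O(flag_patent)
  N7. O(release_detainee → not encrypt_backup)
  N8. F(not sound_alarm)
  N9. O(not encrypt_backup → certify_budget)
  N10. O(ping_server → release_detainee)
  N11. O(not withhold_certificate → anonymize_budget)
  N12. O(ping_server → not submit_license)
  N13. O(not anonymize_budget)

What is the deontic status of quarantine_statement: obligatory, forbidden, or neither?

Forbidden

Premise 13 states O(not anonymize_budget) outright.
The contrapositive of premise 11 (O(not withhold_certificate → anonymize_budget)) is O(not anonymize_budget → withhold_certificate), and O(not anonymize_budget) is already established, so O(withhold_certificate).
Premise 5 is O(certify_budget → not withhold_certificate); contrapositively O(withhold_certificate → not certify_budget). Since O(withhold_certificate) holds, K gives O(not certify_budget).
The contrapositive of premise 9 (O(not encrypt_backup → certify_budget)) is O(not certify_budget → encrypt_backup), and O(not certify_budget) is already established, so O(encrypt_backup).
Premise 7, O(release_detainee → not encrypt_backup), contraposes to O(encrypt_backup → not release_detainee); with O(encrypt_backup) we get O(not release_detainee).
The contrapositive of premise 10 (O(ping_server → release_detainee)) is O(not release_detainee → not ping_server), and O(not release_detainee) is already established, so O(not ping_server).
From O(not ping_server) and premise 2, O(not ping_server → certify_checklist), we obtain O(certify_checklist).
Premise 1, O(quarantine_statement → not certify_checklist), contraposes to O(certify_checklist → not quarantine_statement); with O(certify_checklist) we get O(not quarantine_statement).
Premises 3, 4, 6, 8, 12 do not contribute to this derivation.
Thus O(not quarantine_statement), which is F(quarantine_statement): quarantine_statement is forbidden.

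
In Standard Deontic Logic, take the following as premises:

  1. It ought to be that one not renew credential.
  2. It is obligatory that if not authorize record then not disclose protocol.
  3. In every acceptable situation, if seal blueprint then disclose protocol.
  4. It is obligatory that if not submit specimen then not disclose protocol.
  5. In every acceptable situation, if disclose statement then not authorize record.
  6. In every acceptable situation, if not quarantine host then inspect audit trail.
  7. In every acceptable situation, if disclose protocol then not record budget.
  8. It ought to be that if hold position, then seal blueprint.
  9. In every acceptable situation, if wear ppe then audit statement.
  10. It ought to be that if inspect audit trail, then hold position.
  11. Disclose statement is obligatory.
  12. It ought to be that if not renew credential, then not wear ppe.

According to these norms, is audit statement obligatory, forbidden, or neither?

Neither

Premise 9 is O(wear_ppe → audit_statement), but O(wear_ppe) is not derivable from the premises, so it does not yield O(audit_statement).
No premise or chain of K-axiom applications forces O(audit_statement), and none forces O(¬audit_statement). So audit_statement is neither obligatory nor forbidden under these norms.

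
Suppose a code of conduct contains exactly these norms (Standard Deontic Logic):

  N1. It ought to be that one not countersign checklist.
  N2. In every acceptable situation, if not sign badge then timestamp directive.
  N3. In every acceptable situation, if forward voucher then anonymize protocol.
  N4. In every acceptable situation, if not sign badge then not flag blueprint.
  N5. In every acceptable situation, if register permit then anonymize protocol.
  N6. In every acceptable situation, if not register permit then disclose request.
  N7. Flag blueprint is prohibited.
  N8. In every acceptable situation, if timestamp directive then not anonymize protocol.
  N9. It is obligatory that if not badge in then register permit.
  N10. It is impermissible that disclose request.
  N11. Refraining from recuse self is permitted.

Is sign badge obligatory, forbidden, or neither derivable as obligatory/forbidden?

Obligatory

Premise 10, F(disclose_request), is equivalent to O(¬disclose_request).
The contrapositive of premise 6 (O(¬register_permit → disclose_request)) is O(¬disclose_request → register_permit), and O(¬disclose_request) is already established, so O(register_permit).
Applying K to premise 5 (O(register_permit → anonymize_protocol)) and O(register_permit) yields O(anonymize_protocol).
Premise 8 is O(timestamp_directive → ¬anonymize_protocol); contrapositively O(anonymize_protocol → ¬timestamp_directive). Since O(anonymize_protocol) holds, K gives O(¬timestamp_directive).
Premise 2, O(¬sign_badge → timestamp_directive), contraposes to O(¬timestamp_directive → sign_badge); with O(¬timestamp_directive) we get O(sign_badge).
Premises 1, 3, 4, 7, 9, 11 do not contribute to this derivation.
Hence sign_badge is obligatory.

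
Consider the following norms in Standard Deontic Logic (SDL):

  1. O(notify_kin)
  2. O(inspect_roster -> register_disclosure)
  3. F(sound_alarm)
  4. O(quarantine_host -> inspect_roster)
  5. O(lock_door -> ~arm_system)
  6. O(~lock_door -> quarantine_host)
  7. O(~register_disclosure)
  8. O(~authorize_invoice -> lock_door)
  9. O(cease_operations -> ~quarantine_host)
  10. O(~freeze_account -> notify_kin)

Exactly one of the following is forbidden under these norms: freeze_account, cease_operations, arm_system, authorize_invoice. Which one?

arm_system

From premise 7 we have O(~register_disclosure).
Premise 2, O(inspect_roster -> register_disclosure), contraposes to O(~register_disclosure -> ~inspect_roster); with O(~register_disclosure) we get O(~inspect_roster).
The contrapositive of premise 4 (O(quarantine_host -> inspect_roster)) is O(~inspect_roster -> ~quarantine_host), and O(~inspect_roster) is already established, so O(~quarantine_host).
Premise 6, O(~lock_door -> quarantine_host), contraposes to O(~quarantine_host -> lock_door); with O(~quarantine_host) we get O(lock_door).
From O(lock_door) and premise 5, O(lock_door -> ~arm_system), we obtain O(~arm_system).
So O(~arm_system) holds, i.e. arm_system is forbidden. None of the other listed options is forbidden under the premises.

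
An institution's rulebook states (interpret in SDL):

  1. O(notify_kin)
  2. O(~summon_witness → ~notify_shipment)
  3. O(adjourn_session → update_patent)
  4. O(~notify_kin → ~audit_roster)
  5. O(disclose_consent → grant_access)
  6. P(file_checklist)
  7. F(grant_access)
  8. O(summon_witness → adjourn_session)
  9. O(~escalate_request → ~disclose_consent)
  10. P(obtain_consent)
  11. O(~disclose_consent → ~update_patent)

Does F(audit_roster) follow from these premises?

No

Premise 4 is O(~notify_kin → ~audit_roster), but O(~notify_kin) is not derivable from the premises, so it does not yield O(~audit_roster).
No other premise forces O(~audit_roster). An ideal world satisfying every premise can still have audit_roster true, so F(audit_roster) is not derivable.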